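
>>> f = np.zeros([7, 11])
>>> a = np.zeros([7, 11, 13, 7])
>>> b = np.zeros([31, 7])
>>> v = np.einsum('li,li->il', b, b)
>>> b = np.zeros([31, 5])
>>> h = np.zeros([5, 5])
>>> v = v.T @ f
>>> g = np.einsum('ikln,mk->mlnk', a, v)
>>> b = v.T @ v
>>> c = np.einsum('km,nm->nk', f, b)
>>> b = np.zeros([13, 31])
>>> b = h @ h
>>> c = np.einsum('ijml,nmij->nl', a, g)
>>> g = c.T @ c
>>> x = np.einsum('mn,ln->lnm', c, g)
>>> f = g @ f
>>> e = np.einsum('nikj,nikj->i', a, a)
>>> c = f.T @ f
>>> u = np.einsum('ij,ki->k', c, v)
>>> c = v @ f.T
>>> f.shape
(7, 11)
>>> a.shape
(7, 11, 13, 7)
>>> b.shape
(5, 5)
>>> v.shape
(31, 11)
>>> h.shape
(5, 5)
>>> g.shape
(7, 7)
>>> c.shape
(31, 7)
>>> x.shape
(7, 7, 31)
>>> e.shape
(11,)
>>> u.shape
(31,)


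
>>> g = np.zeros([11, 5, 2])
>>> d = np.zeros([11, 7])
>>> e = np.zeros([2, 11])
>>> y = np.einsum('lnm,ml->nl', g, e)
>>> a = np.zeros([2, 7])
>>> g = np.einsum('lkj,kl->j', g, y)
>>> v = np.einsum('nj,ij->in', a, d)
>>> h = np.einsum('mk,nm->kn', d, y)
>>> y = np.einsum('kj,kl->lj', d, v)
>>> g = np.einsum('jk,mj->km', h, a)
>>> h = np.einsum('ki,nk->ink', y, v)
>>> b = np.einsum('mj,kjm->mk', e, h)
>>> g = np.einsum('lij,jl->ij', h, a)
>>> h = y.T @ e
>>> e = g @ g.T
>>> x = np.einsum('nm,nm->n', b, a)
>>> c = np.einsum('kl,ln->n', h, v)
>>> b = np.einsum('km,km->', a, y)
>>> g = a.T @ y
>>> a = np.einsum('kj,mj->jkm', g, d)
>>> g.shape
(7, 7)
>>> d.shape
(11, 7)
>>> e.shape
(11, 11)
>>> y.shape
(2, 7)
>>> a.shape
(7, 7, 11)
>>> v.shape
(11, 2)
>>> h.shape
(7, 11)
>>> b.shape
()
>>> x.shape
(2,)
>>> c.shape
(2,)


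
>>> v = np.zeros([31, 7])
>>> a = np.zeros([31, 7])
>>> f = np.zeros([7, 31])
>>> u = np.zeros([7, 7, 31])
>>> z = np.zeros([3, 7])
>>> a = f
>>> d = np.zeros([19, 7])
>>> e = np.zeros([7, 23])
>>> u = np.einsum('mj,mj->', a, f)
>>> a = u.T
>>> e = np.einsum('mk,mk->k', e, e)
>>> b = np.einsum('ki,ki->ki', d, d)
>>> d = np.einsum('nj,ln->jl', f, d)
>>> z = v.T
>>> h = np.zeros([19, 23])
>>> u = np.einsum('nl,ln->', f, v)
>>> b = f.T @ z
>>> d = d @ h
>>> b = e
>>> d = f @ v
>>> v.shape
(31, 7)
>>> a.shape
()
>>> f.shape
(7, 31)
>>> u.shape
()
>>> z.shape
(7, 31)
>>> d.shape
(7, 7)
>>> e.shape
(23,)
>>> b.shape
(23,)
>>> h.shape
(19, 23)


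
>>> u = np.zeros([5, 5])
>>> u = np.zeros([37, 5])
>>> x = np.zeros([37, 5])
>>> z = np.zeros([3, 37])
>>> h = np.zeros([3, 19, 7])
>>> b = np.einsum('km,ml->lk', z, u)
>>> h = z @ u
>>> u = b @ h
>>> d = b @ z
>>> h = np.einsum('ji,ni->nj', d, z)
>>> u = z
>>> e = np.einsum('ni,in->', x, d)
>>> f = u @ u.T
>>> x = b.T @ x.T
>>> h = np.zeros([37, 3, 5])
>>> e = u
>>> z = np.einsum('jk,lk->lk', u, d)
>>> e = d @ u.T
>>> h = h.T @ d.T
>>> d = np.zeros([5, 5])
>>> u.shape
(3, 37)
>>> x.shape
(3, 37)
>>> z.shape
(5, 37)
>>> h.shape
(5, 3, 5)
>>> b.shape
(5, 3)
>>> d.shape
(5, 5)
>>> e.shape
(5, 3)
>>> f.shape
(3, 3)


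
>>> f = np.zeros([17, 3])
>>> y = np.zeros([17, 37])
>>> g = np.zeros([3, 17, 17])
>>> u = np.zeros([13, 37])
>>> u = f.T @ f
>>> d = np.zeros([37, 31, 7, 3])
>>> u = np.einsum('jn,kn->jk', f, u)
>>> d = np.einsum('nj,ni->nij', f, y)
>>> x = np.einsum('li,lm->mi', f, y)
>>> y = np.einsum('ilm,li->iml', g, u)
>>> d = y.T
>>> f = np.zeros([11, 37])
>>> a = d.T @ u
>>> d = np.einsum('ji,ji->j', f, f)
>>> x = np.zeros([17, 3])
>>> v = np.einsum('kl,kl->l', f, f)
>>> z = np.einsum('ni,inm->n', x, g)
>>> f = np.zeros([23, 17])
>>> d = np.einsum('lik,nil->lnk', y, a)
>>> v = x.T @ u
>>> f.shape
(23, 17)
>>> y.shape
(3, 17, 17)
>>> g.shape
(3, 17, 17)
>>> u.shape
(17, 3)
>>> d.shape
(3, 3, 17)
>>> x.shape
(17, 3)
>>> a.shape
(3, 17, 3)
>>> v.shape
(3, 3)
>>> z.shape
(17,)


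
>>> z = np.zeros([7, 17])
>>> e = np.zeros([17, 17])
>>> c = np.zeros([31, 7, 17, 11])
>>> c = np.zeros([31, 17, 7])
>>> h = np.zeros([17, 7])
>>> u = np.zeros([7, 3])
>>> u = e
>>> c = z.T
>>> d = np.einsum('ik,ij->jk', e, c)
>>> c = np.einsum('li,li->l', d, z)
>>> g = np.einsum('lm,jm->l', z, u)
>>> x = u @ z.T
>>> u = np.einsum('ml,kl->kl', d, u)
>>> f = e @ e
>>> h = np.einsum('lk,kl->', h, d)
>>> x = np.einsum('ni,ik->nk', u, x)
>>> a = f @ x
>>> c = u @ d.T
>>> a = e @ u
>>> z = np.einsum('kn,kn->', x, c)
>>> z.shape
()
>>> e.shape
(17, 17)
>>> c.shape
(17, 7)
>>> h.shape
()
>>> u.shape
(17, 17)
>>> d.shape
(7, 17)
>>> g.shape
(7,)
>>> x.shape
(17, 7)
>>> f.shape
(17, 17)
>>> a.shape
(17, 17)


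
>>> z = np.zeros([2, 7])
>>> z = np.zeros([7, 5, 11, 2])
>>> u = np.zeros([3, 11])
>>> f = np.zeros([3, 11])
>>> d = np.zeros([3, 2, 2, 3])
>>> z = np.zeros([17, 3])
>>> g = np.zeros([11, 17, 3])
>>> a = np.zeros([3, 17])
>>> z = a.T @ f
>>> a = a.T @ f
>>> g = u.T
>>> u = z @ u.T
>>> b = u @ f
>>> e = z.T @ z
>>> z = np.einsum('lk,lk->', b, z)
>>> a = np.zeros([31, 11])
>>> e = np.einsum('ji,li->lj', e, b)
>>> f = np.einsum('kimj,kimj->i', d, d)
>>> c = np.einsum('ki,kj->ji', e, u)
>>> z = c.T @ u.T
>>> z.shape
(11, 17)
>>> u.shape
(17, 3)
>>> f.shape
(2,)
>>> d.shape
(3, 2, 2, 3)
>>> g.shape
(11, 3)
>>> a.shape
(31, 11)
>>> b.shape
(17, 11)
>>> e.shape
(17, 11)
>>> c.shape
(3, 11)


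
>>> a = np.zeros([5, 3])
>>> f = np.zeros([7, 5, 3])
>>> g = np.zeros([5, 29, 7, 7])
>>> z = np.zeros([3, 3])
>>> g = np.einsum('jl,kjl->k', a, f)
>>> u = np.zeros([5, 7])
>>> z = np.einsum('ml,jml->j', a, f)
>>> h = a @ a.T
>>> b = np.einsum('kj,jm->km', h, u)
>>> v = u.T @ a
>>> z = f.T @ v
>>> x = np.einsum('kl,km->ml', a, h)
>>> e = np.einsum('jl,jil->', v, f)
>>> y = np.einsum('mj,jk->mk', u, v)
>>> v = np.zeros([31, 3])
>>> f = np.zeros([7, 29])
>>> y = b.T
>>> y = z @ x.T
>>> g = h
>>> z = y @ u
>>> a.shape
(5, 3)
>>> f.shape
(7, 29)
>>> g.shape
(5, 5)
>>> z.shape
(3, 5, 7)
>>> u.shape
(5, 7)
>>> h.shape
(5, 5)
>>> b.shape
(5, 7)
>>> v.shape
(31, 3)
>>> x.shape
(5, 3)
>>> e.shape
()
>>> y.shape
(3, 5, 5)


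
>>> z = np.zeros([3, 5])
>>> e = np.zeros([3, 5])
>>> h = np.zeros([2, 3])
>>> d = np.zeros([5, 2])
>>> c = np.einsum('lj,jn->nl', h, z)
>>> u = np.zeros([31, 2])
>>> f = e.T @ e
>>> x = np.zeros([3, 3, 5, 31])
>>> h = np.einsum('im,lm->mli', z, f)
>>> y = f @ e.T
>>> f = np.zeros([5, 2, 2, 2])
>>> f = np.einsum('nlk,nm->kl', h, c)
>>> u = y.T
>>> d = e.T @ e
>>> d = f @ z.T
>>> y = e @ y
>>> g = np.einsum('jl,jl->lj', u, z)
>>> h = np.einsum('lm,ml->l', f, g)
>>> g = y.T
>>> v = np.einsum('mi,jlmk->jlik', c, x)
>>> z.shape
(3, 5)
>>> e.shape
(3, 5)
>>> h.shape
(3,)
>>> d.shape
(3, 3)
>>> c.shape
(5, 2)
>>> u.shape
(3, 5)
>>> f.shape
(3, 5)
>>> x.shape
(3, 3, 5, 31)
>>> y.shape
(3, 3)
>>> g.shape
(3, 3)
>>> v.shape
(3, 3, 2, 31)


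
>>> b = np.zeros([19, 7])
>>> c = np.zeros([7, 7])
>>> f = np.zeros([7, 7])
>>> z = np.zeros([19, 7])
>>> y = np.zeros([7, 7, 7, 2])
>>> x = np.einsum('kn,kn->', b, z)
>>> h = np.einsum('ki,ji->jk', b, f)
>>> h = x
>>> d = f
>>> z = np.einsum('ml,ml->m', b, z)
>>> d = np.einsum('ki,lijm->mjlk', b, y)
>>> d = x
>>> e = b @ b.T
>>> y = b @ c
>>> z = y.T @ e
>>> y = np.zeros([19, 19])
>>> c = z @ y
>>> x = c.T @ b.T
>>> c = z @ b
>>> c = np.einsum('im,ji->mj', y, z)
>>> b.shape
(19, 7)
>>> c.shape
(19, 7)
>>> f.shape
(7, 7)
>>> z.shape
(7, 19)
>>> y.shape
(19, 19)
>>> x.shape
(19, 19)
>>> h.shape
()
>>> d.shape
()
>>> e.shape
(19, 19)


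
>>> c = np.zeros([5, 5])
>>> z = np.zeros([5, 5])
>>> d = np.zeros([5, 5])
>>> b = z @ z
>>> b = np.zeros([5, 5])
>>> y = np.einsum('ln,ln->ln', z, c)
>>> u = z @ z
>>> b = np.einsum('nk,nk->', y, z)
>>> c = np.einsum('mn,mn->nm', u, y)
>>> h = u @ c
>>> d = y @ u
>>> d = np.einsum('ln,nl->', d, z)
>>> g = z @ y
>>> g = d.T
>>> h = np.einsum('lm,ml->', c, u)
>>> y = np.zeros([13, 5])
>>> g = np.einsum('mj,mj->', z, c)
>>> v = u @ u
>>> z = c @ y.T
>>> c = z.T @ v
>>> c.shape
(13, 5)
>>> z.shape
(5, 13)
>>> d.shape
()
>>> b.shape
()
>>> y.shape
(13, 5)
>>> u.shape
(5, 5)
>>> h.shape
()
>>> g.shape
()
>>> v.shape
(5, 5)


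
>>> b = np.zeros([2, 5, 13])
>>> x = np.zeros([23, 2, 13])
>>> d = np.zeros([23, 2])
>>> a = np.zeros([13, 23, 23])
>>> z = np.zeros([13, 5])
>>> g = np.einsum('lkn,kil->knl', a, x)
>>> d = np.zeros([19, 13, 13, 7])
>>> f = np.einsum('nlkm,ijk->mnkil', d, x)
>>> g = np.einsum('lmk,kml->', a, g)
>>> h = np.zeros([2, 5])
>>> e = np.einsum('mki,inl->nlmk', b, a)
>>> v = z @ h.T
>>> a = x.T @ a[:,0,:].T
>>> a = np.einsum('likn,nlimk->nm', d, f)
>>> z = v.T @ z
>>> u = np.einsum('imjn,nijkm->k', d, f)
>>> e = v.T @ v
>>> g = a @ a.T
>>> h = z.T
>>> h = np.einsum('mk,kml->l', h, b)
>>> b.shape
(2, 5, 13)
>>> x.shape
(23, 2, 13)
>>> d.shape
(19, 13, 13, 7)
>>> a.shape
(7, 23)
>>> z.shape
(2, 5)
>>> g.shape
(7, 7)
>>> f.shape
(7, 19, 13, 23, 13)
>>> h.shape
(13,)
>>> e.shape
(2, 2)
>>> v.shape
(13, 2)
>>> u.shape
(23,)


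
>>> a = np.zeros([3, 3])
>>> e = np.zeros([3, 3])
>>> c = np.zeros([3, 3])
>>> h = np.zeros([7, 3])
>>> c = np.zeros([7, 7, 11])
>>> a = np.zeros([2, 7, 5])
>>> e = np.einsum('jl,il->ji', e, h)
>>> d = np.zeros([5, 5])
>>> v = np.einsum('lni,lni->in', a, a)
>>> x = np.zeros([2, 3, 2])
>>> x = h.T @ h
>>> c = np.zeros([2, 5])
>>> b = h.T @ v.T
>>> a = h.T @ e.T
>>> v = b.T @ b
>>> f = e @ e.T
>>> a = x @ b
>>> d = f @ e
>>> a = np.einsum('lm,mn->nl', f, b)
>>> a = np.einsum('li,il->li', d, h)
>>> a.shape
(3, 7)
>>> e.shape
(3, 7)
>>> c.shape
(2, 5)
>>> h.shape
(7, 3)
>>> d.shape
(3, 7)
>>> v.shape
(5, 5)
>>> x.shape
(3, 3)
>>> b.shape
(3, 5)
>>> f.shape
(3, 3)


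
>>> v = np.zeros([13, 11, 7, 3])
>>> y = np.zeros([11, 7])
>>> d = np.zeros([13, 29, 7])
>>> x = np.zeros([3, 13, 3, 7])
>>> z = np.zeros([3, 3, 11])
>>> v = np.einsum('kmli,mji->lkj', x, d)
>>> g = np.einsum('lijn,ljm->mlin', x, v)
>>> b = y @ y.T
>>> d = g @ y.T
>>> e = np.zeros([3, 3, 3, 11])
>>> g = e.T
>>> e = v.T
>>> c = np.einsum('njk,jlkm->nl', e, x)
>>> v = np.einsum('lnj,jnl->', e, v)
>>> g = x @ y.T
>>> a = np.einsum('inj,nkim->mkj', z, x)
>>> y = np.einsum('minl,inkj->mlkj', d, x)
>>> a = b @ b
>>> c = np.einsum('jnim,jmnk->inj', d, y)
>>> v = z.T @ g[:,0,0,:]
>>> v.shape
(11, 3, 11)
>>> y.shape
(29, 11, 3, 7)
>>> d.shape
(29, 3, 13, 11)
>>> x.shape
(3, 13, 3, 7)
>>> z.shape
(3, 3, 11)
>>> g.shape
(3, 13, 3, 11)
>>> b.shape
(11, 11)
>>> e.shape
(29, 3, 3)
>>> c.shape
(13, 3, 29)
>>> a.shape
(11, 11)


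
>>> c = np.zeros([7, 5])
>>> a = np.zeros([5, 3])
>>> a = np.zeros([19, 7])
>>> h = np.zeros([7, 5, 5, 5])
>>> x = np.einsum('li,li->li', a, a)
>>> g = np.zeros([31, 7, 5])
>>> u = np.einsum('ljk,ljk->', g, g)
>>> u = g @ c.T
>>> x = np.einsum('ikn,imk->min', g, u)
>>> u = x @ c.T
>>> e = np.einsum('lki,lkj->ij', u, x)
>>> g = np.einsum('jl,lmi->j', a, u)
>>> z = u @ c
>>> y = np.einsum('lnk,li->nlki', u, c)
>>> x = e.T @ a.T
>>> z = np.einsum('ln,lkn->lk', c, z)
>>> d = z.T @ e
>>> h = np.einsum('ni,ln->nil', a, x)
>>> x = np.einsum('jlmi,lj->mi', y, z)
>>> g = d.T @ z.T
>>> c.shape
(7, 5)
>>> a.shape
(19, 7)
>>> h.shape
(19, 7, 5)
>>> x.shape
(7, 5)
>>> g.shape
(5, 7)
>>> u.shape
(7, 31, 7)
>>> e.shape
(7, 5)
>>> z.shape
(7, 31)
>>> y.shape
(31, 7, 7, 5)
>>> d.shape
(31, 5)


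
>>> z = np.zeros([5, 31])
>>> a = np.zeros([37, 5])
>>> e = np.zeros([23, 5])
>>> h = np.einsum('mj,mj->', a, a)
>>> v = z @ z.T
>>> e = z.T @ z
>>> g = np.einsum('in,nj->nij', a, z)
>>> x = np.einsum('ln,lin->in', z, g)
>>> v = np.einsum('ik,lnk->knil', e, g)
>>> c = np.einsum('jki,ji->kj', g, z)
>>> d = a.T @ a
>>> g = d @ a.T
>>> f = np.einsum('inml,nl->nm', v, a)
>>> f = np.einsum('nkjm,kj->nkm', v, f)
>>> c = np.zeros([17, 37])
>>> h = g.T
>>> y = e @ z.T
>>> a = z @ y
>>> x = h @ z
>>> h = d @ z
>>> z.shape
(5, 31)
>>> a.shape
(5, 5)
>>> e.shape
(31, 31)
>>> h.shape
(5, 31)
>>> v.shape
(31, 37, 31, 5)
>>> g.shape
(5, 37)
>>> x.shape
(37, 31)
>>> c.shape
(17, 37)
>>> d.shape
(5, 5)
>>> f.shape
(31, 37, 5)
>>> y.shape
(31, 5)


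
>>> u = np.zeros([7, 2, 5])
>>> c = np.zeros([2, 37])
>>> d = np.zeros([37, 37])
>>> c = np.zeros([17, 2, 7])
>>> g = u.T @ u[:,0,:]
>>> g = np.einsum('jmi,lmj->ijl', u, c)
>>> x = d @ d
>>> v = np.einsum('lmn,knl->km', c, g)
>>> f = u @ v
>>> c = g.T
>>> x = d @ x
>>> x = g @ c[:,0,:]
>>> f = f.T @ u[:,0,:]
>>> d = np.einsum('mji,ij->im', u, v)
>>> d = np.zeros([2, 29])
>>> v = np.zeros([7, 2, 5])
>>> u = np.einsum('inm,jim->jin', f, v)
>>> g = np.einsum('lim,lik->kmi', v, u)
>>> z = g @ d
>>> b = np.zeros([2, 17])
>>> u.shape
(7, 2, 2)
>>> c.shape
(17, 7, 5)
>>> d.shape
(2, 29)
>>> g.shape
(2, 5, 2)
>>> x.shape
(5, 7, 5)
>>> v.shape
(7, 2, 5)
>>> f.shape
(2, 2, 5)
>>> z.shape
(2, 5, 29)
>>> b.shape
(2, 17)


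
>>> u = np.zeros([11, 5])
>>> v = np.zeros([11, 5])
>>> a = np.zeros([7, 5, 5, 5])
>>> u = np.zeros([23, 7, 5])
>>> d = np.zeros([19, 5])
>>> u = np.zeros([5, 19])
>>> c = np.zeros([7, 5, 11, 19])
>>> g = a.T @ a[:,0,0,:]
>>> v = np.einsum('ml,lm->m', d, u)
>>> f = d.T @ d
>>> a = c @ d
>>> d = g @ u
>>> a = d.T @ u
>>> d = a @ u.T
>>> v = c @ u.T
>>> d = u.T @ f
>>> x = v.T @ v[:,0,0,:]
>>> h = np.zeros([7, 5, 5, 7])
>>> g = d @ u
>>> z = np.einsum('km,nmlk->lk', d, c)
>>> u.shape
(5, 19)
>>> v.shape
(7, 5, 11, 5)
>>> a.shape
(19, 5, 5, 19)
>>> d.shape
(19, 5)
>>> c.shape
(7, 5, 11, 19)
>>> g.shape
(19, 19)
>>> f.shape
(5, 5)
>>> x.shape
(5, 11, 5, 5)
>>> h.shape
(7, 5, 5, 7)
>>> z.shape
(11, 19)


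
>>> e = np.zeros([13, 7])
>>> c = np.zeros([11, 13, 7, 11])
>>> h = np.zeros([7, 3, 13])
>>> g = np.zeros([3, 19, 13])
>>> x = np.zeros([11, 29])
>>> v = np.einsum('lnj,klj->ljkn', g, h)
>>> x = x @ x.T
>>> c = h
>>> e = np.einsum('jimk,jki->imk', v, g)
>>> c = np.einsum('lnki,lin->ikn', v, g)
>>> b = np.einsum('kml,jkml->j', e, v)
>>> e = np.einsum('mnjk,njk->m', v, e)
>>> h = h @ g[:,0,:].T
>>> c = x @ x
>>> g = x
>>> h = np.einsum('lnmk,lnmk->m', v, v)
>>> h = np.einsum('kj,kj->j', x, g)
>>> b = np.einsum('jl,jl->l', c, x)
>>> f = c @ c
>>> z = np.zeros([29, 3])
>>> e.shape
(3,)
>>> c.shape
(11, 11)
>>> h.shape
(11,)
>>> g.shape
(11, 11)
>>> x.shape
(11, 11)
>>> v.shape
(3, 13, 7, 19)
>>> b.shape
(11,)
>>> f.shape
(11, 11)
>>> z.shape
(29, 3)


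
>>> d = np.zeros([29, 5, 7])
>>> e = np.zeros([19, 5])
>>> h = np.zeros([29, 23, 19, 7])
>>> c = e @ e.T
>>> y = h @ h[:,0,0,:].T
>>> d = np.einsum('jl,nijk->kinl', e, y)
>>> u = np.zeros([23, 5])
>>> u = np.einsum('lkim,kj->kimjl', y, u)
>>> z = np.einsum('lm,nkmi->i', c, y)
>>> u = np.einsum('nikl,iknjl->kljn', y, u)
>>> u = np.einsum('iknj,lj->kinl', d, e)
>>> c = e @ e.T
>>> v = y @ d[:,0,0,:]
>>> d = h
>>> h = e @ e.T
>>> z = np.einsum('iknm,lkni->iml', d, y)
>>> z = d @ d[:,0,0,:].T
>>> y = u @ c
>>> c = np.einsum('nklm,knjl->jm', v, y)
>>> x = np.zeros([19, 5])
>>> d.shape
(29, 23, 19, 7)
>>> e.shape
(19, 5)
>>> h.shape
(19, 19)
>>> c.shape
(29, 5)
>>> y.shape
(23, 29, 29, 19)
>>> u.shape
(23, 29, 29, 19)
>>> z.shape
(29, 23, 19, 29)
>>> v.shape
(29, 23, 19, 5)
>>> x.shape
(19, 5)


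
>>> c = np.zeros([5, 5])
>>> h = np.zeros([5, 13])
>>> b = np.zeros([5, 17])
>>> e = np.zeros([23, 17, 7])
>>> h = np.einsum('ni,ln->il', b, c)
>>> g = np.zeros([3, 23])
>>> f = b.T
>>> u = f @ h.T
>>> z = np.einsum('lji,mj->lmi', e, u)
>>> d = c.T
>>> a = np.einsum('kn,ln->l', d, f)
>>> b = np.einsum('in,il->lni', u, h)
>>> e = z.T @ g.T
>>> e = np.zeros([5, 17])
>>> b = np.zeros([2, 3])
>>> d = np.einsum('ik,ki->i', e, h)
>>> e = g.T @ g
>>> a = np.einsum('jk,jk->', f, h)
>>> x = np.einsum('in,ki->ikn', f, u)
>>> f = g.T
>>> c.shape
(5, 5)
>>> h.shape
(17, 5)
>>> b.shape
(2, 3)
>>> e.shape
(23, 23)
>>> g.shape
(3, 23)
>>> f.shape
(23, 3)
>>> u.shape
(17, 17)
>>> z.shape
(23, 17, 7)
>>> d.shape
(5,)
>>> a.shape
()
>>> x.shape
(17, 17, 5)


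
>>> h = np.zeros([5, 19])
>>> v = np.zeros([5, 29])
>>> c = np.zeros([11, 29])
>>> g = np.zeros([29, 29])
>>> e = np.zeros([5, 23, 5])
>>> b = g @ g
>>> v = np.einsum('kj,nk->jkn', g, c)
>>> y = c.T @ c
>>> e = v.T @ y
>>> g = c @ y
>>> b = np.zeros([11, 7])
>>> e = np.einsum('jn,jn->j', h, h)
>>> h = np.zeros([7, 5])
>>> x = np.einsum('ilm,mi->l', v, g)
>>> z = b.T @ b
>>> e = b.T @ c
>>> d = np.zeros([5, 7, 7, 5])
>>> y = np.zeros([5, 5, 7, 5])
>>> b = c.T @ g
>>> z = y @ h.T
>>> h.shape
(7, 5)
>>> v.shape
(29, 29, 11)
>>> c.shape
(11, 29)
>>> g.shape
(11, 29)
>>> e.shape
(7, 29)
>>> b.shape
(29, 29)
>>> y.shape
(5, 5, 7, 5)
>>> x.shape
(29,)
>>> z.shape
(5, 5, 7, 7)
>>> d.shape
(5, 7, 7, 5)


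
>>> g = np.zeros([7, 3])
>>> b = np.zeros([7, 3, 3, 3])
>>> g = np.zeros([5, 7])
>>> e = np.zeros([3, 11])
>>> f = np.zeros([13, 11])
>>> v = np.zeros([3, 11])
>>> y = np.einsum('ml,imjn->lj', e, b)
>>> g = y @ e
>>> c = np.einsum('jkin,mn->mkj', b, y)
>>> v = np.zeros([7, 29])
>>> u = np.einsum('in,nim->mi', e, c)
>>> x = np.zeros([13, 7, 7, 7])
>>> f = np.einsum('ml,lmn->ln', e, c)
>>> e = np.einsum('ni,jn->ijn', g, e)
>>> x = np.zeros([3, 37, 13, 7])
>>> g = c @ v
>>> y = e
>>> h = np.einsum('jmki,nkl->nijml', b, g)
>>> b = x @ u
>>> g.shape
(11, 3, 29)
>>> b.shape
(3, 37, 13, 3)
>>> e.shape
(11, 3, 11)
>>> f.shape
(11, 7)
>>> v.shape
(7, 29)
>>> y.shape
(11, 3, 11)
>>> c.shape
(11, 3, 7)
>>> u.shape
(7, 3)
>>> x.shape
(3, 37, 13, 7)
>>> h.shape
(11, 3, 7, 3, 29)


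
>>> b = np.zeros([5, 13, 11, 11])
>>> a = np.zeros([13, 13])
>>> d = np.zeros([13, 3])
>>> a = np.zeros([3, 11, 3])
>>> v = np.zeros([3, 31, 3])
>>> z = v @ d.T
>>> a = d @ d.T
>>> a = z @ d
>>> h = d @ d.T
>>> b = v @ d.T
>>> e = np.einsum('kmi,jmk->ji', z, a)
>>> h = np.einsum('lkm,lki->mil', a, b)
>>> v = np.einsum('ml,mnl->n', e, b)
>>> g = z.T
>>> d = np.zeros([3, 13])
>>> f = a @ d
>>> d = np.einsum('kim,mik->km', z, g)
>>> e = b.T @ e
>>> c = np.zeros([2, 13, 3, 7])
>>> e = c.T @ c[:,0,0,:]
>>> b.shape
(3, 31, 13)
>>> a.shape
(3, 31, 3)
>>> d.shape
(3, 13)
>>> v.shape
(31,)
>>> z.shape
(3, 31, 13)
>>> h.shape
(3, 13, 3)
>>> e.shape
(7, 3, 13, 7)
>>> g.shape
(13, 31, 3)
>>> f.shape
(3, 31, 13)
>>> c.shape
(2, 13, 3, 7)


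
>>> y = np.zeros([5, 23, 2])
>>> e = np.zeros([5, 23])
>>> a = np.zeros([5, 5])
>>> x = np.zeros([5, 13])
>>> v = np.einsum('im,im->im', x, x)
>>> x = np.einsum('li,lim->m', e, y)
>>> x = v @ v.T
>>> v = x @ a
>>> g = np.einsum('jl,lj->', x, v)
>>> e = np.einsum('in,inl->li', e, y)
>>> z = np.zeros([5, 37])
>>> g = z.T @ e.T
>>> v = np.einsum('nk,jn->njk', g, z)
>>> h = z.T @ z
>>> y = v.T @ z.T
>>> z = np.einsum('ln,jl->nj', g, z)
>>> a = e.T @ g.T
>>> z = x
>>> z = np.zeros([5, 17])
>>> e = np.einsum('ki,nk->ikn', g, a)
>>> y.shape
(2, 5, 5)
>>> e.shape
(2, 37, 5)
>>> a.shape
(5, 37)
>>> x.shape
(5, 5)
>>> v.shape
(37, 5, 2)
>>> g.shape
(37, 2)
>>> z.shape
(5, 17)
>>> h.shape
(37, 37)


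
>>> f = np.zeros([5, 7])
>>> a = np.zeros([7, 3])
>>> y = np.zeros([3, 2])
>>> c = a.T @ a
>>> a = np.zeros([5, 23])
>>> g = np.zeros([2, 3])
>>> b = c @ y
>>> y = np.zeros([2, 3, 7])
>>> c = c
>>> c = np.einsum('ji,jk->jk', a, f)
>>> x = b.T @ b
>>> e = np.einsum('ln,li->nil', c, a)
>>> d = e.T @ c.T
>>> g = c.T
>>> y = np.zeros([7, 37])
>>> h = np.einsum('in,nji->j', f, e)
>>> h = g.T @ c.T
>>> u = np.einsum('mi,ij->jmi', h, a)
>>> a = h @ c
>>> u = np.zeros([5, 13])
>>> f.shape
(5, 7)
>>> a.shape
(5, 7)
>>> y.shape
(7, 37)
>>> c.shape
(5, 7)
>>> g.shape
(7, 5)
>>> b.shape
(3, 2)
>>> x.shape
(2, 2)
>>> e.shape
(7, 23, 5)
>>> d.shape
(5, 23, 5)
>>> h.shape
(5, 5)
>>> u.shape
(5, 13)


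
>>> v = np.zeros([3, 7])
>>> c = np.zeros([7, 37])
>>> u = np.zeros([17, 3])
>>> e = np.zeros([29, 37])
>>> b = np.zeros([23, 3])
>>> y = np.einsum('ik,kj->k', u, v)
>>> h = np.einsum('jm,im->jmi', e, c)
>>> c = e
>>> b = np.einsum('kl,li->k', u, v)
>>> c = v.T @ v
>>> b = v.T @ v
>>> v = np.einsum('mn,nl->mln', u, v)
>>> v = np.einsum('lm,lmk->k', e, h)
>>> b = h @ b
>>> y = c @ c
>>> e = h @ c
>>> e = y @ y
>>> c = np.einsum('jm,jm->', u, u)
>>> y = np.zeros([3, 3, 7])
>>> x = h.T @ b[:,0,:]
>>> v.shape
(7,)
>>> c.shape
()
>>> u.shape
(17, 3)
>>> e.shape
(7, 7)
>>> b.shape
(29, 37, 7)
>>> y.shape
(3, 3, 7)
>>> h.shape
(29, 37, 7)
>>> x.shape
(7, 37, 7)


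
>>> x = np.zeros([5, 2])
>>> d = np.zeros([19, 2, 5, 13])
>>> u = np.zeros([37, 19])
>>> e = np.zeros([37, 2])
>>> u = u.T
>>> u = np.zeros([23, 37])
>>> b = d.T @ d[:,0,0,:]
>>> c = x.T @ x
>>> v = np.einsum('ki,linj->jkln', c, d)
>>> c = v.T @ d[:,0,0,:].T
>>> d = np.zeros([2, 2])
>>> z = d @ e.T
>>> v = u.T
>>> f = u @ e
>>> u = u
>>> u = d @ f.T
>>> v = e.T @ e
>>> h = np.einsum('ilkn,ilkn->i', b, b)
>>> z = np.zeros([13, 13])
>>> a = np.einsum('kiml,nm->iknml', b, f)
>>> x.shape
(5, 2)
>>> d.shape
(2, 2)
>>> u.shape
(2, 23)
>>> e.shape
(37, 2)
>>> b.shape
(13, 5, 2, 13)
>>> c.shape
(5, 19, 2, 19)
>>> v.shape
(2, 2)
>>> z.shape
(13, 13)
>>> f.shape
(23, 2)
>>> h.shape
(13,)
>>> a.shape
(5, 13, 23, 2, 13)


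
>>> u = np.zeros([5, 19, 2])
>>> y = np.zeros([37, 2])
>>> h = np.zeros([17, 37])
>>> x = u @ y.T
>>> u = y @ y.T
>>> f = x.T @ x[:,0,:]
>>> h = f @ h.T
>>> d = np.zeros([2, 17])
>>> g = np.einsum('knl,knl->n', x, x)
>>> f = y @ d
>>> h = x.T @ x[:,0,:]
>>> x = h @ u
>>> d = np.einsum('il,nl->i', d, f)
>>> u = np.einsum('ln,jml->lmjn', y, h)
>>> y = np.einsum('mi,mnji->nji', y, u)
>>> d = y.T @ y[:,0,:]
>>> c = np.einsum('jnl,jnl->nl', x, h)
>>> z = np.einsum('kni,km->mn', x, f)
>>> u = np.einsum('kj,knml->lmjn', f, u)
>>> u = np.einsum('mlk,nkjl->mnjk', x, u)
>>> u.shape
(37, 2, 17, 37)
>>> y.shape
(19, 37, 2)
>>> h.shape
(37, 19, 37)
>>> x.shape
(37, 19, 37)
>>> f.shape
(37, 17)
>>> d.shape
(2, 37, 2)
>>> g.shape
(19,)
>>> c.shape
(19, 37)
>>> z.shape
(17, 19)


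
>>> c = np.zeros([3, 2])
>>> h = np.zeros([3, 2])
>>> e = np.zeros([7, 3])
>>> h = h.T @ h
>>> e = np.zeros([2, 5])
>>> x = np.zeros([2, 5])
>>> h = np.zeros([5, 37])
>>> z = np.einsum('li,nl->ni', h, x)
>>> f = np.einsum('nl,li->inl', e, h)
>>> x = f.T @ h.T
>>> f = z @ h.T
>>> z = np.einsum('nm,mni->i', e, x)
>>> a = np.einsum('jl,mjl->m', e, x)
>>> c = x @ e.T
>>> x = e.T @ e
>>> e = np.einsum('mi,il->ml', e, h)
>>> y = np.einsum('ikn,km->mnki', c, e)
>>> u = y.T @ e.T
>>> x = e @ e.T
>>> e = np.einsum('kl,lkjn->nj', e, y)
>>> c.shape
(5, 2, 2)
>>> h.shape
(5, 37)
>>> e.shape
(5, 2)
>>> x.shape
(2, 2)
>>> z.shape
(5,)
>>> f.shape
(2, 5)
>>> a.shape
(5,)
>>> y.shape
(37, 2, 2, 5)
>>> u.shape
(5, 2, 2, 2)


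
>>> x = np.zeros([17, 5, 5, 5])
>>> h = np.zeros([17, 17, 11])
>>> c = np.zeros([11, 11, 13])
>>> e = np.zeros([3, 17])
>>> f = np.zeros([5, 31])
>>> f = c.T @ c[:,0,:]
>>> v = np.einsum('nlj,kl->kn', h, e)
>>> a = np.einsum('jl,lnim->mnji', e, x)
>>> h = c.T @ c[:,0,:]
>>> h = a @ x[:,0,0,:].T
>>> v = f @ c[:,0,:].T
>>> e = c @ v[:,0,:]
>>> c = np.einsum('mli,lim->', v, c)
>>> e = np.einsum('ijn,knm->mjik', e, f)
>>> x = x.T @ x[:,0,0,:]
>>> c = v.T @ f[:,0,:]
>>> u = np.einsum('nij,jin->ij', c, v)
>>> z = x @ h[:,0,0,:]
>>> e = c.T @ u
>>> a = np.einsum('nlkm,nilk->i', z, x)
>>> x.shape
(5, 5, 5, 5)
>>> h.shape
(5, 5, 3, 17)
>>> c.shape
(11, 11, 13)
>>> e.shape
(13, 11, 13)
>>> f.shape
(13, 11, 13)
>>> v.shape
(13, 11, 11)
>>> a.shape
(5,)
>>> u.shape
(11, 13)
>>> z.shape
(5, 5, 5, 17)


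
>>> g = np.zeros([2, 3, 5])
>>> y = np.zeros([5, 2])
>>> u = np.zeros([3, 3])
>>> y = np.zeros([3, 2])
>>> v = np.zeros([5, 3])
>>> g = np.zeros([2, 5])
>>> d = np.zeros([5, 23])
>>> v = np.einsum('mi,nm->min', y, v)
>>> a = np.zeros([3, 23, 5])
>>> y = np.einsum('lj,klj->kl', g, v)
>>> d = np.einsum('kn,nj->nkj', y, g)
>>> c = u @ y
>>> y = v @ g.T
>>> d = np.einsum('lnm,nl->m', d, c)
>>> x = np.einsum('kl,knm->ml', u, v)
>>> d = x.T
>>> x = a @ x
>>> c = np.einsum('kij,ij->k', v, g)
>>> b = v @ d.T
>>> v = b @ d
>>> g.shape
(2, 5)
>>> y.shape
(3, 2, 2)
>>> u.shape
(3, 3)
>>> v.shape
(3, 2, 5)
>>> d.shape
(3, 5)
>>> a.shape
(3, 23, 5)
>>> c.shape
(3,)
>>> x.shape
(3, 23, 3)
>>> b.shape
(3, 2, 3)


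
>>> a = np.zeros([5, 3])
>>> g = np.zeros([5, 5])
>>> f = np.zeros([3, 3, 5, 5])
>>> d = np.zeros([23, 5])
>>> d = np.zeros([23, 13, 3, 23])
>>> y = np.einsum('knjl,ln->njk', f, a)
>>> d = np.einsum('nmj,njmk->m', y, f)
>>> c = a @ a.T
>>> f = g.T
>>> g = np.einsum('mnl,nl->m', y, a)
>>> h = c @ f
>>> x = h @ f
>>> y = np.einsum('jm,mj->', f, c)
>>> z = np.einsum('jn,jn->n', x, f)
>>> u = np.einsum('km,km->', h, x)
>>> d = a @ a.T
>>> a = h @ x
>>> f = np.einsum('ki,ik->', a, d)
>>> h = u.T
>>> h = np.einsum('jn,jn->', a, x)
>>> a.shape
(5, 5)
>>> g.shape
(3,)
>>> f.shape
()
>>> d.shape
(5, 5)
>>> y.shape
()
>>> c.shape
(5, 5)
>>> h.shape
()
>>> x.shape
(5, 5)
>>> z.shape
(5,)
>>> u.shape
()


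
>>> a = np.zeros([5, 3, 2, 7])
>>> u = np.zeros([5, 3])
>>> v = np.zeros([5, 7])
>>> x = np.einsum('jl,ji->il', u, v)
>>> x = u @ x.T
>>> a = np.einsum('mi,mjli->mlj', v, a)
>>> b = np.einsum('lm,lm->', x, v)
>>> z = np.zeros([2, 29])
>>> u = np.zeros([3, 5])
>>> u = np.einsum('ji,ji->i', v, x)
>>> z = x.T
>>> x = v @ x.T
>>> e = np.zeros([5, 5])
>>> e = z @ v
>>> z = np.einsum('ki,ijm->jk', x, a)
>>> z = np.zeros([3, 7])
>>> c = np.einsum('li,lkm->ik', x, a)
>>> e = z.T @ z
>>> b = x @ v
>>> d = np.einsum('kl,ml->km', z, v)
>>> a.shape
(5, 2, 3)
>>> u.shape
(7,)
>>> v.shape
(5, 7)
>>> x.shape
(5, 5)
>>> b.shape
(5, 7)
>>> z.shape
(3, 7)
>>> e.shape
(7, 7)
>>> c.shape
(5, 2)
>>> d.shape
(3, 5)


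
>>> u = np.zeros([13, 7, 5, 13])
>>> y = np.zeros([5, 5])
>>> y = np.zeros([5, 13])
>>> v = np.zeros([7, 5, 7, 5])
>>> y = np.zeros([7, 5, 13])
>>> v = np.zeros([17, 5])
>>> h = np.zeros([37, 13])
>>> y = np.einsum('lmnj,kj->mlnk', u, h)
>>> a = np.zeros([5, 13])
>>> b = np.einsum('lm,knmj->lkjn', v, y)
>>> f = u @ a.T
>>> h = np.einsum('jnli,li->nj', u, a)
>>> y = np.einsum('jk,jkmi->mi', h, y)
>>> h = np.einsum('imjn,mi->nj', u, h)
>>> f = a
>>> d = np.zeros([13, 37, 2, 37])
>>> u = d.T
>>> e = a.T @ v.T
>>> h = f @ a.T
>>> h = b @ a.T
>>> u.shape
(37, 2, 37, 13)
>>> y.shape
(5, 37)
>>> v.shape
(17, 5)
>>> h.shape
(17, 7, 37, 5)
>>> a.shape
(5, 13)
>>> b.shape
(17, 7, 37, 13)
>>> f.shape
(5, 13)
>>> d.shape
(13, 37, 2, 37)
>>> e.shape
(13, 17)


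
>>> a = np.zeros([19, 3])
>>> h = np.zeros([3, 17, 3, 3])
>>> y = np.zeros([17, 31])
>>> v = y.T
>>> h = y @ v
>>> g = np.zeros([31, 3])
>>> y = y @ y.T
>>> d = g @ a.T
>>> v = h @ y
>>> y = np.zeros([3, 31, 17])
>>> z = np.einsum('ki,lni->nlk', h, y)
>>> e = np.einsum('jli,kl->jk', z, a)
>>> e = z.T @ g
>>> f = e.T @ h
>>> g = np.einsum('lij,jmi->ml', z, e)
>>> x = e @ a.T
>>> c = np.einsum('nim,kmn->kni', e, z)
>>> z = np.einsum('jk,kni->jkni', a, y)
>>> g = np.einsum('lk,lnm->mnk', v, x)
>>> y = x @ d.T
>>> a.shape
(19, 3)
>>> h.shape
(17, 17)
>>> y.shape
(17, 3, 31)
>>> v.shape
(17, 17)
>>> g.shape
(19, 3, 17)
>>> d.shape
(31, 19)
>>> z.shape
(19, 3, 31, 17)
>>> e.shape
(17, 3, 3)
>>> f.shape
(3, 3, 17)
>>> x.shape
(17, 3, 19)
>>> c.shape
(31, 17, 3)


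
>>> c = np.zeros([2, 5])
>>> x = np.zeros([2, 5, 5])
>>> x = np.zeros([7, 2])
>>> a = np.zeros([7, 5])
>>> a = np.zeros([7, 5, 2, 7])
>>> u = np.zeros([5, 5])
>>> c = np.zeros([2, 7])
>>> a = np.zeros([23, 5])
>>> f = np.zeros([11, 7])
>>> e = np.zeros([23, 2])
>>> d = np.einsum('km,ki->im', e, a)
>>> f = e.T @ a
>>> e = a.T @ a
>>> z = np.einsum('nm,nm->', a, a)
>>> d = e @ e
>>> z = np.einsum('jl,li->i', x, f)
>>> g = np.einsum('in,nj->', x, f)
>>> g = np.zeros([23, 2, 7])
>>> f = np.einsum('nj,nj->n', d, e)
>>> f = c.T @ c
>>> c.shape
(2, 7)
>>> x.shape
(7, 2)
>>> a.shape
(23, 5)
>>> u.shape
(5, 5)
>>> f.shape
(7, 7)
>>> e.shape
(5, 5)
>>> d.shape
(5, 5)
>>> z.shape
(5,)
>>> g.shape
(23, 2, 7)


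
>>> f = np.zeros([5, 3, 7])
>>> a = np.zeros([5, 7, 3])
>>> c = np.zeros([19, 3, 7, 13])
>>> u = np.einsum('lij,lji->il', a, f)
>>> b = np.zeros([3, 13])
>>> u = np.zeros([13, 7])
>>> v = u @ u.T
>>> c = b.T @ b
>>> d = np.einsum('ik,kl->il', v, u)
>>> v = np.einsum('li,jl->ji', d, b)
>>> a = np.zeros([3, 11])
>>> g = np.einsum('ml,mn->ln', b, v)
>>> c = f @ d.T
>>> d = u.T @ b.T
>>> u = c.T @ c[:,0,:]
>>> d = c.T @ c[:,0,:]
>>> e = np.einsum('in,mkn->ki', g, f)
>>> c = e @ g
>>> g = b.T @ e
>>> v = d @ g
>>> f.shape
(5, 3, 7)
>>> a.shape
(3, 11)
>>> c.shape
(3, 7)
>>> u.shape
(13, 3, 13)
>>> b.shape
(3, 13)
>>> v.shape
(13, 3, 13)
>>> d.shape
(13, 3, 13)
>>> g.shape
(13, 13)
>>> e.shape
(3, 13)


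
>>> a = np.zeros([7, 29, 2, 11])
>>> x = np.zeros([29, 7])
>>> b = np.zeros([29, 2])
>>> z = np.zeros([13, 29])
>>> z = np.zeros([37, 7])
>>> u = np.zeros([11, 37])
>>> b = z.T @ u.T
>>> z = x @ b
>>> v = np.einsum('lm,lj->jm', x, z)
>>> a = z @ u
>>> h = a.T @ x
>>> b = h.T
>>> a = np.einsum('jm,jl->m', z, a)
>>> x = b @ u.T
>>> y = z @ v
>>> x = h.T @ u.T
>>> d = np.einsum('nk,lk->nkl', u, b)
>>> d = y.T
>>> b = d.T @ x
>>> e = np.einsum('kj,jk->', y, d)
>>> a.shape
(11,)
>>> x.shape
(7, 11)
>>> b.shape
(29, 11)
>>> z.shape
(29, 11)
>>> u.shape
(11, 37)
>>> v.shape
(11, 7)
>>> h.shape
(37, 7)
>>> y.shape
(29, 7)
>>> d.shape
(7, 29)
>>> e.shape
()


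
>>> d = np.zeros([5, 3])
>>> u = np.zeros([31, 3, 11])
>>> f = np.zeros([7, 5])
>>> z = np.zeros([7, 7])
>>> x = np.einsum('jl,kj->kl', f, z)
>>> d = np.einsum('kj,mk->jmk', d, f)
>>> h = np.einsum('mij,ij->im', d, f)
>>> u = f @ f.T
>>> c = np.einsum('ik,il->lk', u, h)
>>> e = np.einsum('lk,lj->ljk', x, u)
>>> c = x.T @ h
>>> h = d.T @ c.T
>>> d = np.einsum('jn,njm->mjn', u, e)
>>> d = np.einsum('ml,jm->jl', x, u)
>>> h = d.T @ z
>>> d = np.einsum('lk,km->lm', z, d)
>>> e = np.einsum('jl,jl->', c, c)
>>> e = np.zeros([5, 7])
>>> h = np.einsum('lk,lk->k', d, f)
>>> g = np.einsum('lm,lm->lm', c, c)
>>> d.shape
(7, 5)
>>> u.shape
(7, 7)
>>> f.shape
(7, 5)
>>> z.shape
(7, 7)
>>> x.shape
(7, 5)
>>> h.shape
(5,)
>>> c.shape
(5, 3)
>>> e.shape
(5, 7)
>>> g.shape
(5, 3)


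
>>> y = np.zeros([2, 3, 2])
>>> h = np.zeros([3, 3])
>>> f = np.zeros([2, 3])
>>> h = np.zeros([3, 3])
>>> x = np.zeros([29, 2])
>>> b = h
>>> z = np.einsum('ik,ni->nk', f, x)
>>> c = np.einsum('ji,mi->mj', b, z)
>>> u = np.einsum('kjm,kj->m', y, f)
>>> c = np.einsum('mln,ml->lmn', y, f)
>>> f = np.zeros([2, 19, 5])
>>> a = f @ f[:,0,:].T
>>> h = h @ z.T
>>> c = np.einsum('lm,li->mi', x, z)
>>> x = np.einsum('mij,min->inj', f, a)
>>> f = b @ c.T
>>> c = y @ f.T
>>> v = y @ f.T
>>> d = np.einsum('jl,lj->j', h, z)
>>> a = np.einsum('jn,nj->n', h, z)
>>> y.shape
(2, 3, 2)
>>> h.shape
(3, 29)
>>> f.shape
(3, 2)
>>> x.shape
(19, 2, 5)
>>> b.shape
(3, 3)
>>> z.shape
(29, 3)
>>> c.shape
(2, 3, 3)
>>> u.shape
(2,)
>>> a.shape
(29,)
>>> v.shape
(2, 3, 3)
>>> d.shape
(3,)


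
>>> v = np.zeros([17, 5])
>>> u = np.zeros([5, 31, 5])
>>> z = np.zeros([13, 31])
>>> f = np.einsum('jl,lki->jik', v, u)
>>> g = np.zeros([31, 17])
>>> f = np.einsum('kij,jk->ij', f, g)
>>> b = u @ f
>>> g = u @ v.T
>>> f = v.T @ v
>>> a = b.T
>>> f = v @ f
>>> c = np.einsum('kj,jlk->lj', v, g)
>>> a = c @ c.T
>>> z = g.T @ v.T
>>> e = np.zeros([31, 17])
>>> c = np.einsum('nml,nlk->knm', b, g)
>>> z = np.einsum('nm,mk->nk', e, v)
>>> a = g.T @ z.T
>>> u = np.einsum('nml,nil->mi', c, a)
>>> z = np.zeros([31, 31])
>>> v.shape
(17, 5)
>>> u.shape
(5, 31)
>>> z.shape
(31, 31)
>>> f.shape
(17, 5)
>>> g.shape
(5, 31, 17)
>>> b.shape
(5, 31, 31)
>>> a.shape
(17, 31, 31)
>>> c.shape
(17, 5, 31)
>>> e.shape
(31, 17)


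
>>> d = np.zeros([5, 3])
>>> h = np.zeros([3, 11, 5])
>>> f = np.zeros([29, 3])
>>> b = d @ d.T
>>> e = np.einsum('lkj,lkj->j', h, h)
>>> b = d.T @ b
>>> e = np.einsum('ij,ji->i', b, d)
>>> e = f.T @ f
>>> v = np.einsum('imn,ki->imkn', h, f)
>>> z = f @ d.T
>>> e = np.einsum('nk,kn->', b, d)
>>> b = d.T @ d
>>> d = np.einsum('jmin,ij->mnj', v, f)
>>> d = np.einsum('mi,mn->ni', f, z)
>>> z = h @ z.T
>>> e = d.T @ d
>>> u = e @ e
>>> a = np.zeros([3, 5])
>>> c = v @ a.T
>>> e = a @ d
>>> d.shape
(5, 3)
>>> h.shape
(3, 11, 5)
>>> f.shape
(29, 3)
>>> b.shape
(3, 3)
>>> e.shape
(3, 3)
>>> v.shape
(3, 11, 29, 5)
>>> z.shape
(3, 11, 29)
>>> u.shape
(3, 3)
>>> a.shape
(3, 5)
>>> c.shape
(3, 11, 29, 3)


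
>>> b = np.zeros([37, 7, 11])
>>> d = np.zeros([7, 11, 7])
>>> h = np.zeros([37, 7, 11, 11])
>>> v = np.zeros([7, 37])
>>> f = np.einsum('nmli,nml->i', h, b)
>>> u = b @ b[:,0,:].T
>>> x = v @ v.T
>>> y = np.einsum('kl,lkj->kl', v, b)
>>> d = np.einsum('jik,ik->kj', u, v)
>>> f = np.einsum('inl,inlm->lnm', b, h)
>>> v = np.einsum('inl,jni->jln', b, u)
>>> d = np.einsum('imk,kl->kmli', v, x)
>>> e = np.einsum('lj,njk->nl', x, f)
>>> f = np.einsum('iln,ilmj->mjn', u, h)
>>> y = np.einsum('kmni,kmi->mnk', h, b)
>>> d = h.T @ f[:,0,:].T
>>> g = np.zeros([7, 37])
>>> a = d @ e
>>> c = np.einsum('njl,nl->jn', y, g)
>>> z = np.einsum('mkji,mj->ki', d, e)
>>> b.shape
(37, 7, 11)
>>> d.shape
(11, 11, 7, 11)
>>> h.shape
(37, 7, 11, 11)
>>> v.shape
(37, 11, 7)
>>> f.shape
(11, 11, 37)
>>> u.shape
(37, 7, 37)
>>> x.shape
(7, 7)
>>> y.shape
(7, 11, 37)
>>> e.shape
(11, 7)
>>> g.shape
(7, 37)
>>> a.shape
(11, 11, 7, 7)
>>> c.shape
(11, 7)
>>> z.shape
(11, 11)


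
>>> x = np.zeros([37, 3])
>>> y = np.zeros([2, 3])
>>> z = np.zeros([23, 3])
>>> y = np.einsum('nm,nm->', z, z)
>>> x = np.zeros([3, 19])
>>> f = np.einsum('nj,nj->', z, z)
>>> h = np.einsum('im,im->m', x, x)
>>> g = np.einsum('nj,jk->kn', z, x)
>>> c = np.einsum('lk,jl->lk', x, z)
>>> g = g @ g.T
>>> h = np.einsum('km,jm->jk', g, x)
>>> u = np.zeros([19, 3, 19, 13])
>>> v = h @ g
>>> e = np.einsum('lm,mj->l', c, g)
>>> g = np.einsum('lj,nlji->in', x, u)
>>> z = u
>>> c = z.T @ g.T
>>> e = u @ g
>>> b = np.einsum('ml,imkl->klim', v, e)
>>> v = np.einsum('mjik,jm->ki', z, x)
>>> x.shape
(3, 19)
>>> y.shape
()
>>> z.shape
(19, 3, 19, 13)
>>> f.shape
()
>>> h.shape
(3, 19)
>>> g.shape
(13, 19)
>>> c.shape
(13, 19, 3, 13)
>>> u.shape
(19, 3, 19, 13)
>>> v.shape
(13, 19)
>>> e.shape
(19, 3, 19, 19)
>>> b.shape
(19, 19, 19, 3)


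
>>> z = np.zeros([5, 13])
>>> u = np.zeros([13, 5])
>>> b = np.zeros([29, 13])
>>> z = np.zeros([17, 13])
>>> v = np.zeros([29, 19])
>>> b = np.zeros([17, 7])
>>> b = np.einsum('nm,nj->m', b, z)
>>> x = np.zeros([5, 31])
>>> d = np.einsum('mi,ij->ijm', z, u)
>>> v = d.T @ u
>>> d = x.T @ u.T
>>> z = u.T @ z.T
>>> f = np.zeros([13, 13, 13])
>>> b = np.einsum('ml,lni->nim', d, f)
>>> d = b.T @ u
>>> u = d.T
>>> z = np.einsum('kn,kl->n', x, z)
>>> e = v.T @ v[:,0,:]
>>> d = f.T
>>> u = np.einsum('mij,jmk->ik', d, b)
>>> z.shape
(31,)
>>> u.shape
(13, 31)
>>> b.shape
(13, 13, 31)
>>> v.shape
(17, 5, 5)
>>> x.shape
(5, 31)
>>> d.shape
(13, 13, 13)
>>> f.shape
(13, 13, 13)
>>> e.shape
(5, 5, 5)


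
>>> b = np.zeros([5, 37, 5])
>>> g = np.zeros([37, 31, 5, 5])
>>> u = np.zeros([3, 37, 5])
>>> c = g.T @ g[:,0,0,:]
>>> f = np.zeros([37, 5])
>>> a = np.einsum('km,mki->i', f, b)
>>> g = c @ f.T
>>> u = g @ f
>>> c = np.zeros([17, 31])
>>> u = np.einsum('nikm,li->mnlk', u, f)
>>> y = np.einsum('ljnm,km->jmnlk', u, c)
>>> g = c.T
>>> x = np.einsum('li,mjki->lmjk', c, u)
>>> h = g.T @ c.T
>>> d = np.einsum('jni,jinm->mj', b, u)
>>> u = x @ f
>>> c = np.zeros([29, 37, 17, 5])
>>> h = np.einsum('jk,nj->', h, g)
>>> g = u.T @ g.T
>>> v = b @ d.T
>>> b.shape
(5, 37, 5)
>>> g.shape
(5, 5, 5, 31)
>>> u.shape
(17, 5, 5, 5)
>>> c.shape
(29, 37, 17, 5)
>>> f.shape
(37, 5)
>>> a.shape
(5,)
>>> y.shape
(5, 31, 37, 5, 17)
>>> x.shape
(17, 5, 5, 37)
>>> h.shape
()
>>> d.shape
(31, 5)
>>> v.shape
(5, 37, 31)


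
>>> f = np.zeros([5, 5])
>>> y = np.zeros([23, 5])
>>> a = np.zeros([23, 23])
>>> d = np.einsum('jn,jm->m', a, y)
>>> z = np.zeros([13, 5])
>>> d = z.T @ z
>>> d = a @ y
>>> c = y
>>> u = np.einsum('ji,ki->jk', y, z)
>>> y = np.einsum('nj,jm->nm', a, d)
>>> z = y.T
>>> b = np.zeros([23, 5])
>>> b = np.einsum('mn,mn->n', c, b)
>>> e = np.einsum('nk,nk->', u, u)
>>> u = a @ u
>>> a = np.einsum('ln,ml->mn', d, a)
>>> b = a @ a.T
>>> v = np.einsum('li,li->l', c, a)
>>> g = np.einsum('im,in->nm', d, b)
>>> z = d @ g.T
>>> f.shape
(5, 5)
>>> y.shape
(23, 5)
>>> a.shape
(23, 5)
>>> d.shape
(23, 5)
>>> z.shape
(23, 23)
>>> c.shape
(23, 5)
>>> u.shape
(23, 13)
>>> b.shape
(23, 23)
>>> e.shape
()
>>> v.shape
(23,)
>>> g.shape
(23, 5)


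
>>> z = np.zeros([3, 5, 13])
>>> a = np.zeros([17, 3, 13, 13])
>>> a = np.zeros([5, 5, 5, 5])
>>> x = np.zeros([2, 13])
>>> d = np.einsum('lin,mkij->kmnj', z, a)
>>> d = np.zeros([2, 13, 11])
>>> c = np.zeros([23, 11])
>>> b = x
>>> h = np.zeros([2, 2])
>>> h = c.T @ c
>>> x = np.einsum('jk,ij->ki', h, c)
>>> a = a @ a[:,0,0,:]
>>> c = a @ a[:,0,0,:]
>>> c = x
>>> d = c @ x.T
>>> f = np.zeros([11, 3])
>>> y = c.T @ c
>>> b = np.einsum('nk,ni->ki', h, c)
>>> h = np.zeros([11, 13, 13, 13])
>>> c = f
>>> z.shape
(3, 5, 13)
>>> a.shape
(5, 5, 5, 5)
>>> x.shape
(11, 23)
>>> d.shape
(11, 11)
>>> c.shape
(11, 3)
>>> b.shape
(11, 23)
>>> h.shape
(11, 13, 13, 13)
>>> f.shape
(11, 3)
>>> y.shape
(23, 23)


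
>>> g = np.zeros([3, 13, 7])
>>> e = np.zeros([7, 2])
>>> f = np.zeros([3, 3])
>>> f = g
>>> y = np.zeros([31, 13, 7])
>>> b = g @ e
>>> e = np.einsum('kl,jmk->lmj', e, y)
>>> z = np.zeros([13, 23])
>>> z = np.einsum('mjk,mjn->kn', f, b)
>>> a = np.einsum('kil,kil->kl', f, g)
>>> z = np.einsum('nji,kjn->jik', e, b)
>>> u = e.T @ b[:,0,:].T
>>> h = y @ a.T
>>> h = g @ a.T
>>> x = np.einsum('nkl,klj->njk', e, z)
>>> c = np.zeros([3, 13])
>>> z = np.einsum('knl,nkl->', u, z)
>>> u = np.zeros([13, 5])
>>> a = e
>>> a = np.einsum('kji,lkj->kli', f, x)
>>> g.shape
(3, 13, 7)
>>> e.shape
(2, 13, 31)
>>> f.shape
(3, 13, 7)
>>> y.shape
(31, 13, 7)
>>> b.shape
(3, 13, 2)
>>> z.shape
()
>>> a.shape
(3, 2, 7)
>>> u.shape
(13, 5)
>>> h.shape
(3, 13, 3)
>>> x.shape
(2, 3, 13)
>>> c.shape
(3, 13)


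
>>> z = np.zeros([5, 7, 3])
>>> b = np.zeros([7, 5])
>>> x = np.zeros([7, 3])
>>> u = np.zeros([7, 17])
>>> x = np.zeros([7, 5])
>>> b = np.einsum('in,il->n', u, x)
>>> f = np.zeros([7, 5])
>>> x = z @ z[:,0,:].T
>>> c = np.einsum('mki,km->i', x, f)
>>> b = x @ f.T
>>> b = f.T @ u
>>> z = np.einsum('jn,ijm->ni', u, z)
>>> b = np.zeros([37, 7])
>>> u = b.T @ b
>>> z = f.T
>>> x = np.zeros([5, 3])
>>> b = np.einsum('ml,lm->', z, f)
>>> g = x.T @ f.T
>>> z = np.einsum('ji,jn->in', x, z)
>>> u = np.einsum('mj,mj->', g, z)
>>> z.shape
(3, 7)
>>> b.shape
()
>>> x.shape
(5, 3)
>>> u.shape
()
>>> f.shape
(7, 5)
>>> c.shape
(5,)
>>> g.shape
(3, 7)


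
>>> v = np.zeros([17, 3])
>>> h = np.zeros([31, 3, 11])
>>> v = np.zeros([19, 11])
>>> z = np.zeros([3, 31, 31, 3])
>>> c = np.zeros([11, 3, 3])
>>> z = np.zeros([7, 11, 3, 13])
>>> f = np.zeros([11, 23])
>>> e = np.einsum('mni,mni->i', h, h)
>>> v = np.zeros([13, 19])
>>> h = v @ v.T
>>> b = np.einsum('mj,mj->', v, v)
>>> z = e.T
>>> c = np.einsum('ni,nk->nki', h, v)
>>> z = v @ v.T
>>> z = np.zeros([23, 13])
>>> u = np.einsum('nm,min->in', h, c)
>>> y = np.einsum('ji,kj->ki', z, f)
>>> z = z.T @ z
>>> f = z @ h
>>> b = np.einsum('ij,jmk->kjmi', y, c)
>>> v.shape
(13, 19)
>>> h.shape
(13, 13)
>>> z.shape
(13, 13)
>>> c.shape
(13, 19, 13)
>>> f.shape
(13, 13)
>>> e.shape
(11,)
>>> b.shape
(13, 13, 19, 11)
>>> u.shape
(19, 13)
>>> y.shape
(11, 13)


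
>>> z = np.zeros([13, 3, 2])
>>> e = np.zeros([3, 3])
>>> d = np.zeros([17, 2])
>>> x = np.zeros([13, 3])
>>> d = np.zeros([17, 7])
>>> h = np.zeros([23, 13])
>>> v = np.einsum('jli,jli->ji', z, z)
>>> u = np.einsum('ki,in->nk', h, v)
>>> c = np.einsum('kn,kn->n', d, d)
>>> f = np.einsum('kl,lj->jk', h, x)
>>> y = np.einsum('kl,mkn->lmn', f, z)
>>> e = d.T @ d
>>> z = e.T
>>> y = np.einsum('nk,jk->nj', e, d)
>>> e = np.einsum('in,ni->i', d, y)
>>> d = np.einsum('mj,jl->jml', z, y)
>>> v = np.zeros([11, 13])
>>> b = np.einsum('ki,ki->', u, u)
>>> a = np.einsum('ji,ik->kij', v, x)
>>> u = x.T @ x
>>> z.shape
(7, 7)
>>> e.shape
(17,)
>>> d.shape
(7, 7, 17)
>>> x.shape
(13, 3)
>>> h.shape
(23, 13)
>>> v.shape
(11, 13)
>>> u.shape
(3, 3)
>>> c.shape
(7,)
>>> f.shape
(3, 23)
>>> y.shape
(7, 17)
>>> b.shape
()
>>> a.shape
(3, 13, 11)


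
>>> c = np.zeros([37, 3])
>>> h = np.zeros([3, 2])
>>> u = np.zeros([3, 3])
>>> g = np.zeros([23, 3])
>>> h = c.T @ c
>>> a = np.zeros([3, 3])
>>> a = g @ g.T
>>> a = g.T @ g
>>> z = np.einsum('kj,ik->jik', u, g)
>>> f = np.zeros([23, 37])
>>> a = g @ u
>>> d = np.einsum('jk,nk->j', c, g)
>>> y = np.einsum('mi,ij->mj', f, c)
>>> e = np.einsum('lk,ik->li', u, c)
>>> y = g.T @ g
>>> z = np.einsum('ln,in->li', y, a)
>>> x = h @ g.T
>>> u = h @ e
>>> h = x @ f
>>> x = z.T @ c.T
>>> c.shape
(37, 3)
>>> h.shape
(3, 37)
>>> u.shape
(3, 37)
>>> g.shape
(23, 3)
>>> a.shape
(23, 3)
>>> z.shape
(3, 23)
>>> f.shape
(23, 37)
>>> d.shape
(37,)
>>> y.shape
(3, 3)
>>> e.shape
(3, 37)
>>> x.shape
(23, 37)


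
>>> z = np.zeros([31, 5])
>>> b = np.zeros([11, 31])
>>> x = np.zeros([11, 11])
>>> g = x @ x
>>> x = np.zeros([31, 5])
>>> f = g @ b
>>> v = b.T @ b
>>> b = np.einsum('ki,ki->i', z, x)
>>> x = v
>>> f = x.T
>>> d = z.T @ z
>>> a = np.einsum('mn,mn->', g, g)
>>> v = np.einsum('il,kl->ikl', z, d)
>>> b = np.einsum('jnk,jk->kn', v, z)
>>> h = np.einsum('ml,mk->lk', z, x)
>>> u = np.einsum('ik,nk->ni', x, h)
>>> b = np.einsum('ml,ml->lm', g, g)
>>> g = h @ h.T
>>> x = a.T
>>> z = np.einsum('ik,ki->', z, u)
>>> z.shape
()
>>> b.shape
(11, 11)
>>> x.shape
()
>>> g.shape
(5, 5)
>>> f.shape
(31, 31)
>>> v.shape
(31, 5, 5)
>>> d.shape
(5, 5)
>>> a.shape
()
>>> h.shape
(5, 31)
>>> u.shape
(5, 31)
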